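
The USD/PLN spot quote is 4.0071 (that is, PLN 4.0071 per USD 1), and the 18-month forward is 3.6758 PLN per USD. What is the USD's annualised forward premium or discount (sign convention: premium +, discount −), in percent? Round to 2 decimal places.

T = 18/12 years.
(F − S)/S = (3.6758 − 4.0071)/4.0071 = -0.0826782.
Annualise by dividing by T: -0.0826782 / (18/12) = -0.055119 → -5.51%.

-5.51%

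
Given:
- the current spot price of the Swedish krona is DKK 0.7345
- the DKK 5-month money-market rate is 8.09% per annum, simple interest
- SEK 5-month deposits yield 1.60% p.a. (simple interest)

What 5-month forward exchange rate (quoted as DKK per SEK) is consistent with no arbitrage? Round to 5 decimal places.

0.75423

T = 5/12 years.
Growth of 1 DKK over T: 1 + 0.0809×5/12 = 1.0337083.
SEK growth factor: 1 + 0.0160×5/12 = 1.0066667.
Forward (DKK per SEK) = 0.7345 × 1.0337083 / 1.0066667 = 0.7542305.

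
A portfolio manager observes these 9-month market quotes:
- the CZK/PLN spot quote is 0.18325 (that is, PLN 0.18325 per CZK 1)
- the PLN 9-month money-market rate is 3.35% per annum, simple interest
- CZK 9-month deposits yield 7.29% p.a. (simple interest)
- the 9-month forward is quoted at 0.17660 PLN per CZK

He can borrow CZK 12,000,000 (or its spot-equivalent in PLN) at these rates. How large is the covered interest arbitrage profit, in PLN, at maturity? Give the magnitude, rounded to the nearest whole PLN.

T = 9/12 years.
Keep in CZK, deliver into the forward: 12,000,000·1.054675·0.17660 = PLN 2,235,067.26.
Swap to PLN now, deposit: 12,000,000·0.18325·1.025125 = PLN 2,254,249.88.
The quoted forward undervalues CZK, so borrow CZK, convert to PLN at spot, deposit the PLN at 3.35%, and buy CZK forward at 0.17660 to cover the loan.
The gap between the two covered legs is PLN 19,183.

PLN 19,183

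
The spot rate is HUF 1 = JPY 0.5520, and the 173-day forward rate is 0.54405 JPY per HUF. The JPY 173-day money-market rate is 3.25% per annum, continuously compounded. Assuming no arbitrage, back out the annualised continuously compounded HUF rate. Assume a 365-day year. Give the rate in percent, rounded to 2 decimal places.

T = 173/365 years.
CIP gives F = S · g_JPY/g_HUF, so g_JPY/g_HUF = 0.54405/0.552 = 0.9855978.
The JPY side grows by e^(0.0325×173/365) = 1.0155234.
Hence g_HUF = 1.0303629.
r = ln(1.0303629)/(173/365) = 0.063107 → 6.31%.

6.31%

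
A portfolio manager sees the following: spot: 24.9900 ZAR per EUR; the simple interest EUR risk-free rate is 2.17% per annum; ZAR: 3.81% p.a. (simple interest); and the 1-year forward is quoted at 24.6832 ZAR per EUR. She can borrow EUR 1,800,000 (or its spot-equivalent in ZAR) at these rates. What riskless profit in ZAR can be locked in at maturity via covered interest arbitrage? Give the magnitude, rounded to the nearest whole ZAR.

T = 1 year.
Route A — deposit EUR, sell forward: 1,800,000 × 1.021700 × 24.6832 = ZAR 45,393,885.79.
Route B — convert at spot, deposit ZAR: 1,800,000 × 24.9900 × 1.038100 = ZAR 46,695,814.20.
The quoted forward undervalues EUR, so borrow EUR, convert to ZAR at spot, deposit the ZAR at 3.81%, and buy EUR forward at 24.6832 to cover the loan.
Profit = 46,695,814.20 − 45,393,885.79 = ZAR 1,301,928.

ZAR 1,301,928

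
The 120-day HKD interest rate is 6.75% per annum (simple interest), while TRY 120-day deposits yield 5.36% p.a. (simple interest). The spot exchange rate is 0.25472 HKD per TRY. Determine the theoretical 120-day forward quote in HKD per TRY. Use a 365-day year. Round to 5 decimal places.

T = 120/365 years.
HKD growth factor: 1 + 0.0675×120/365 = 1.0221918.
TRY accumulates by 1 + 0.0536×120/365 = 1.0176219.
CIP: F = S · (grow HKD)/(grow TRY) = 0.25472 × 1.0221918/1.0176219 = 0.2558639 HKD per TRY.

0.25586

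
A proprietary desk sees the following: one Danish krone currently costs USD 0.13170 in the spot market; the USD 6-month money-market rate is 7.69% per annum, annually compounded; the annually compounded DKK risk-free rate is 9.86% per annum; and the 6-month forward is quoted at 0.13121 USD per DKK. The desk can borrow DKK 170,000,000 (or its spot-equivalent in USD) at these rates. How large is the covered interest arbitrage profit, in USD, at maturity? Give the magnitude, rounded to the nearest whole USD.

T = 6/12 years.
Invest the DKK and cover forward: 170,000,000 × 1.0481412119 × 0.13121 = USD 23,379,523.43.
Convert at spot and invest in USD: 170,000,000 × 0.13170 × 1.0377379245 = USD 23,233,914.39.
The quoted forward overvalues DKK, so borrow USD, buy DKK at spot, deposit the DKK at 9.86%, and sell the proceeds forward at 0.13121.
Arbitrage profit = |23,379,523.43 − 23,233,914.39| = USD 145,609.

USD 145,609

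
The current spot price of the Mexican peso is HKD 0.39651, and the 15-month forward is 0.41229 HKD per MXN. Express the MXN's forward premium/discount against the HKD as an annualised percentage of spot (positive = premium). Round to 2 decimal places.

T = 15/12 years.
(F − S)/S = (0.41229 − 0.39651)/0.39651 = 0.0397972.
×(1/T) gives 3.18% p.a.

+3.18%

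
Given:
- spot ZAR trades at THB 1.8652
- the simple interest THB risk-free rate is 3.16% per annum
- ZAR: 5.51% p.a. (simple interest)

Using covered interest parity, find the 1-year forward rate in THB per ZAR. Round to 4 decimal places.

T = 1 year.
THB accumulates by 1 + 0.0316×1 = 1.031600.
Growth of 1 ZAR over T: 1 + 0.0551×1 = 1.055100.
CIP: F = S · (grow THB)/(grow ZAR) = 1.8652 × 1.031600/1.055100 = 1.823657 THB per ZAR.

1.8237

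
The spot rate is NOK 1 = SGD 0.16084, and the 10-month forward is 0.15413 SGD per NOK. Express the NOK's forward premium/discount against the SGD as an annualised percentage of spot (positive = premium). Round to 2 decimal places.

T = 10/12 years.
(F − S)/S = (0.15413 − 0.16084)/0.16084 = -0.0417185.
Per annum: -0.0417185 / (10/12) = -0.050062 = -5.01%.

-5.01%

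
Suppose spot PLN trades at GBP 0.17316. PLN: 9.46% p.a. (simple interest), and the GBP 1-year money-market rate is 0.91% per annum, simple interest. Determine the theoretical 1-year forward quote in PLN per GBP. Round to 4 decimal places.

6.2643

T = 1 year.
GBP growth factor: 1 + 0.0091×1 = 1.009100.
PLN accumulates by 1 + 0.0946×1 = 1.094600.
Forward (GBP per PLN) = 0.17316 × 1.009100 / 1.094600 = 0.1596343.
Quoted the other way: 1/0.1596343 = 6.2643 PLN per GBP.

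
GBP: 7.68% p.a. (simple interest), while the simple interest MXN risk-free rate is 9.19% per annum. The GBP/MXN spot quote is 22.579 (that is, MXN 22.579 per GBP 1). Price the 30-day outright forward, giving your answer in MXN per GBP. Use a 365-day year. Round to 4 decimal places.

T = 30/365 years.
MXN accumulates by 1 + 0.0919×30/365 = 1.00755342.
GBP accumulates by 1 + 0.0768×30/365 = 1.00631233.
So F = 22.579 × 1.00755342 / 1.00631233 = 22.606847 (MXN/GBP).

22.6068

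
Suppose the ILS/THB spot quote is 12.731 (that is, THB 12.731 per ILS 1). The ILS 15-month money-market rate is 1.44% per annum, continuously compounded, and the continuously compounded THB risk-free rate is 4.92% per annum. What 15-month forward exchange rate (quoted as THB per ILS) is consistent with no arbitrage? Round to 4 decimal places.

T = 15/12 years.
Growth of 1 THB over T: e^(0.0492×15/12) = 1.0634305.
ILS accumulates by e^(0.0144×15/12) = 1.01816298.
So F = 12.731 × 1.0634305 / 1.01816298 = 13.297020 (THB/ILS).

13.2970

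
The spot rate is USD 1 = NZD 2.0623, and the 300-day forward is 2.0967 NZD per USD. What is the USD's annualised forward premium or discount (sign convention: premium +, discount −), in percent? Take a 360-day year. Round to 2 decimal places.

T = 300/360 years.
Period premium: (2.0967 − 2.0623)/2.0623 = 0.0166804.
Annualise by dividing by T: 0.0166804 / (300/360) = 0.020016 → 2.00%.

+2.00%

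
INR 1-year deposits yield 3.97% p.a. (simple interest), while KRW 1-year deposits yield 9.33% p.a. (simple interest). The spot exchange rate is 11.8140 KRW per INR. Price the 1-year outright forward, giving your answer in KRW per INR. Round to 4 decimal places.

T = 1 year.
Growth of 1 KRW over T: 1 + 0.0933×1 = 1.093300.
INR accumulates by 1 + 0.0397×1 = 1.039700.
So F = 11.814 × 1.093300 / 1.039700 = 12.423051 (KRW/INR).

12.4231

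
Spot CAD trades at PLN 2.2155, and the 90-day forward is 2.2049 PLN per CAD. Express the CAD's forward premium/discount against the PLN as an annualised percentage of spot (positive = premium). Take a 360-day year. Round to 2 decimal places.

-1.91%

T = 90/360 years.
CAD trades forward at -0.47845% vs spot over the period.
×(1/T) gives -1.91% p.a.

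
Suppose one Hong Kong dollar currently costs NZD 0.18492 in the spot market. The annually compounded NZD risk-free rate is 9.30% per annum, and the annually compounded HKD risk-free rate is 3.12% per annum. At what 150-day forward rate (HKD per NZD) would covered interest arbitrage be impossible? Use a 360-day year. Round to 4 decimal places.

T = 150/360 years.
Growth of 1 NZD over T: (1 + 0.0930)^(150/360) = 1.0377476.
Growth of 1 HKD over T: (1 + 0.0312)^(150/360) = 1.0128836.
Forward (NZD per HKD) = 0.18492 × 1.0377476 / 1.0128836 = 0.1894594.
Quoted the other way: 1/0.1894594 = 5.2782 HKD per NZD.

5.2782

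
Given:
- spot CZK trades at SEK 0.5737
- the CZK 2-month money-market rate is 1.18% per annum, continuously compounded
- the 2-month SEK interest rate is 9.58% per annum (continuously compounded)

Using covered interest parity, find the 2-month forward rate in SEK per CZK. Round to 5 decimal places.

T = 2/12 years.
SEK growth factor: e^(0.0958×2/12) = 1.0160948.
CZK growth factor: e^(0.0118×2/12) = 1.0019686.
Forward (SEK per CZK) = 0.5737 × 1.0160948 / 1.0019686 = 0.5817883.

0.58179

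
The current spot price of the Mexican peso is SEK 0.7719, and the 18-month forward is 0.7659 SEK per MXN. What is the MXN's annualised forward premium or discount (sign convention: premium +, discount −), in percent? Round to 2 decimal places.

T = 18/12 years.
MXN trades forward at -0.77730% vs spot over the period.
Annualise by dividing by T: -0.0077730 / (18/12) = -0.005182 → -0.52%.

-0.52%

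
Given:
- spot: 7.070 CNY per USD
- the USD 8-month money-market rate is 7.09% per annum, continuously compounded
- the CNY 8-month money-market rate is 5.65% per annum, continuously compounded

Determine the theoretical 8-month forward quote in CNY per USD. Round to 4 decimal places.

7.0025

T = 8/12 years.
Growth of 1 CNY over T: e^(0.0565×8/12) = 1.038385.
USD growth factor: e^(0.0709×8/12) = 1.0484015.
CIP: F = S · (grow CNY)/(grow USD) = 7.07 × 1.038385/1.0484015 = 7.002453 CNY per USD.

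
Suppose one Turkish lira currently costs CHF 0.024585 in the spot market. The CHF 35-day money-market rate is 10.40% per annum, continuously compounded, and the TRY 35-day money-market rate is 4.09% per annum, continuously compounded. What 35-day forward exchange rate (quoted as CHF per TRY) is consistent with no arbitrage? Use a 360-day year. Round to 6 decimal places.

0.024736

T = 35/360 years.
CHF growth factor: e^(0.1040×35/360) = 1.0101624.
TRY growth factor: e^(0.0409×35/360) = 1.0039843.
So F = 0.024585 × 1.0101624 / 1.0039843 = 0.02473629 (CHF/TRY).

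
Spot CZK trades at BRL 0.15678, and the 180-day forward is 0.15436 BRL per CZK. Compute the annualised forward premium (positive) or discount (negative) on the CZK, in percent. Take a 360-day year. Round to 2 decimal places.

-3.09%

T = 180/360 years.
(F − S)/S = (0.15436 − 0.15678)/0.15678 = -0.0154356.
Annualise by dividing by T: -0.0154356 / (180/360) = -0.030871 → -3.09%.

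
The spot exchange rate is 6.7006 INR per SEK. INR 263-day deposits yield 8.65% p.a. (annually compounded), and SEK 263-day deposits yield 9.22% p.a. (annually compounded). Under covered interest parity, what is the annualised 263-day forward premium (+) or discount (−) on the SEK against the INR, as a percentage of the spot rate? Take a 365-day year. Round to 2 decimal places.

T = 263/365 years.
No-arbitrage forward: 6.7006 × 1.0616006 / 1.0656106 = 6.6753850 INR/SEK.
Annualised premium = (F − S)/S × (1/T) = (6.6753850 − 6.7006)/6.7006 ÷ (263/365) = -0.52%.

-0.52%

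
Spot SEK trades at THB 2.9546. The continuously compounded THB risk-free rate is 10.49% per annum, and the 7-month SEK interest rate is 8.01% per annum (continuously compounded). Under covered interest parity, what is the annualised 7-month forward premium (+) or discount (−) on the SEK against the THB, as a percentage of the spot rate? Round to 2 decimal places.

T = 7/12 years.
F = S · g_THB/g_SEK = 2.9546 × 1.0631027/1.0478338 = 2.9976541.
(F − S)/S ÷ T = (2.9976541 − 2.9546)/2.9546/(7/12) = 0.024980 → 2.50%.

+2.50%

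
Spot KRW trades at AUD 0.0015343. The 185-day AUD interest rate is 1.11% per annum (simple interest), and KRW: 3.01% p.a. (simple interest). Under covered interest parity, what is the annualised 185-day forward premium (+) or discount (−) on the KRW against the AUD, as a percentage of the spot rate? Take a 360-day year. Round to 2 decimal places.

-1.87%

T = 185/360 years.
No-arbitrage forward: 0.0015343 × 1.0057042 / 1.0154681 = 0.0015195474 AUD/KRW.
(F − S)/S ÷ T = (0.0015195474 − 0.0015343)/0.0015343/(185/360) = -0.018711 → -1.87%.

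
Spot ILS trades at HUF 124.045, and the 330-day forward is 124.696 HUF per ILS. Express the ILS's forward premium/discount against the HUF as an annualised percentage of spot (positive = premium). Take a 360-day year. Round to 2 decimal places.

T = 330/360 years.
ILS trades forward at +0.52481% vs spot over the period.
×(1/T) gives 0.57% p.a.

+0.57%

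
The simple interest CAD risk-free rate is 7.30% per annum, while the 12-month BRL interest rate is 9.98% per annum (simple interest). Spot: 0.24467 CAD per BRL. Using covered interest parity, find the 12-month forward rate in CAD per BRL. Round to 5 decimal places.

T = 1 year.
CAD growth factor: 1 + 0.0730×1 = 1.073000.
BRL accumulates by 1 + 0.0998×1 = 1.099800.
CIP: F = S · (grow CAD)/(grow BRL) = 0.24467 × 1.073000/1.099800 = 0.2387079 CAD per BRL.

0.23871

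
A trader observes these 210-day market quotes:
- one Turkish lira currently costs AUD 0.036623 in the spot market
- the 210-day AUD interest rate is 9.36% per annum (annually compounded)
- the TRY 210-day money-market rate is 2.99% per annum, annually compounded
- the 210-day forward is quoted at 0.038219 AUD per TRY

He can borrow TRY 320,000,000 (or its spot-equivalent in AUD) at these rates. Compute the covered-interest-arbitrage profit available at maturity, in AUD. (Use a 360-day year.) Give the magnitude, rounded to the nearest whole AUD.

AUD 94,801

T = 210/360 years.
Keep in TRY, deliver into the forward: 320,000,000·1.0173345265·0.038219 = AUD 12,442,082.65.
Swap to AUD now, deposit: 320,000,000·0.036623·1.0535798578 = AUD 12,347,281.64.
The quoted forward overvalues TRY, so borrow AUD, buy TRY at spot, deposit the TRY at 2.99%, and sell the proceeds forward at 0.038219.
The gap between the two covered legs is AUD 94,801.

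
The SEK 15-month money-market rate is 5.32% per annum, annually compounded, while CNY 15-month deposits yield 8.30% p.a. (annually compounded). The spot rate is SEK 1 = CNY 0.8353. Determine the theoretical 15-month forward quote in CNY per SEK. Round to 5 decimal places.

T = 15/12 years.
CNY accumulates by (1 + 0.0830)^(15/12) = 1.1048048.
Growth of 1 SEK over T: (1 + 0.0532)^(15/12) = 1.0669365.
So F = 0.8353 × 1.1048048 / 1.0669365 = 0.8649469 (CNY/SEK).

0.86495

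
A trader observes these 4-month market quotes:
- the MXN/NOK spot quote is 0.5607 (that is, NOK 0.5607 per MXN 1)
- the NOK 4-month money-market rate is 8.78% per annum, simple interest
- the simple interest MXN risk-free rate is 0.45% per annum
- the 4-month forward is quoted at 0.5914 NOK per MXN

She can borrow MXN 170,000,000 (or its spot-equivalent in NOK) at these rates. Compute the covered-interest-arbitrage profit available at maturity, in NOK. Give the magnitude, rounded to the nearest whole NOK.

NOK 2,580,138

T = 4/12 years.
Invest the MXN and cover forward: 170,000,000 × 1.001500 × 0.5914 = NOK 100,688,807.00.
Convert at spot and invest in NOK: 170,000,000 × 0.5607 × 1.02926666667 = NOK 98,108,669.40.
The quoted forward overvalues MXN, so borrow NOK, buy MXN at spot, deposit the MXN at 0.45%, and sell the proceeds forward at 0.5914.
The gap between the two covered legs is NOK 2,580,138.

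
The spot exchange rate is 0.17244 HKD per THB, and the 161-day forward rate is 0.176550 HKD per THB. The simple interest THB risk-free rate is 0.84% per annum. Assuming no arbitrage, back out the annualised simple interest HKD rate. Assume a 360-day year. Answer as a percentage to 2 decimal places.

T = 161/360 years.
CIP gives F = S · g_HKD/g_THB, so g_HKD/g_THB = 0.17655/0.17244 = 1.0238344.
THB growth factor: 1 + 0.0084×161/360 = 1.0037567.
So the HKD growth factor = 1.0276806.
r = (1.0276806 − 1)/(161/360) = 0.061895 → 6.19%.

6.19%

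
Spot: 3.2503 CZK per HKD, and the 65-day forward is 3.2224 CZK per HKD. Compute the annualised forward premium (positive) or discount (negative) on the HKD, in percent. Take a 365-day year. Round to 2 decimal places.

T = 65/365 years.
(F − S)/S = (3.2224 − 3.2503)/3.2503 = -0.0085838.
Per annum: -0.0085838 / (65/365) = -0.048201 = -4.82%.

-4.82%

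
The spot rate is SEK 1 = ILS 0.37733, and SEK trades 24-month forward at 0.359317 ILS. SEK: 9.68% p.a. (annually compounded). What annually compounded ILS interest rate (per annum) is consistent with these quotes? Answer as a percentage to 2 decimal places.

7.03%

T = 2 years.
F/S = 0.359317/0.37733 = 0.9522619 = (growth of ILS) / (growth of SEK).
The SEK side grows by (1 + 0.0968)^2 = 1.2029702.
Hence g_ILS = 1.1455427.
r = 1.1455427^(1/2) − 1 = 0.070300 → 7.03%.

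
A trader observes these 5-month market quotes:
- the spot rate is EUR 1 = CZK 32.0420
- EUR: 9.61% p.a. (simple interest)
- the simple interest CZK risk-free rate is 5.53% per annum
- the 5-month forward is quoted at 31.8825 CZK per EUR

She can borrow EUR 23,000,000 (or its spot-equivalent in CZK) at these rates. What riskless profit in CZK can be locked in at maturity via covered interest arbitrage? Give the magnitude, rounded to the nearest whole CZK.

T = 5/12 years.
Route A — deposit EUR, sell forward: 23,000,000 × 1.04004166667 × 31.8825 = CZK 762,659,954.06.
Route B — convert at spot, deposit CZK: 23,000,000 × 32.0420 × 1.02304166667 = CZK 753,946,924.92.
The quoted forward overvalues EUR, so borrow CZK, buy EUR at spot, deposit the EUR at 9.61%, and sell the proceeds forward at 31.8825.
Profit = 762,659,954.06 − 753,946,924.92 = CZK 8,713,029.

CZK 8,713,029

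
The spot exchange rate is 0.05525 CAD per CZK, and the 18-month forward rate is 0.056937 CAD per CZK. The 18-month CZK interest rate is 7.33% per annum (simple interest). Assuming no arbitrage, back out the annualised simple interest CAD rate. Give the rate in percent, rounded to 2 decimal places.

T = 18/12 years.
F/S = 0.056937/0.05525 = 1.0305339 = (growth of CAD) / (growth of CZK).
The CZK side grows by 1 + 0.0733×18/12 = 1.109950.
That pins the CAD growth at 1.1438411.
r = (1.1438411 − 1)/(18/12) = 0.095894 → 9.59%.

9.59%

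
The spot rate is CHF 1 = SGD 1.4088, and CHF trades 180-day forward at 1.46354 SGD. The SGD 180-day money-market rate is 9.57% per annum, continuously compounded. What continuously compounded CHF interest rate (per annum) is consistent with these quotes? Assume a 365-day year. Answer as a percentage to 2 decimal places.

T = 180/365 years.
CIP gives F = S · g_SGD/g_CHF, so g_SGD/g_CHF = 1.46354/1.4088 = 1.0388558.
SGD growth factor: e^(0.0957×180/365) = 1.0483259.
So the CHF growth factor = 1.0091159.
Take logs: ln 1.0091159 / (180/365) = 0.018401, so 1.84%.

1.84%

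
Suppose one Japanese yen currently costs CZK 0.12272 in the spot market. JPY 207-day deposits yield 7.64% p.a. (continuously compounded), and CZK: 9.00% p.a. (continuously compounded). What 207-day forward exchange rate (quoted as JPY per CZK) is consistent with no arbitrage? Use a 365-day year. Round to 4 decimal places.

8.0860

T = 207/365 years.
CZK growth factor: e^(0.0900×207/365) = 1.0523661.
JPY accumulates by e^(0.0764×207/365) = 1.0442806.
Forward (CZK per JPY) = 0.12272 × 1.0523661 / 1.0442806 = 0.1236702.
Invert for JPY per CZK: 1 / 0.1236702 = 8.0860.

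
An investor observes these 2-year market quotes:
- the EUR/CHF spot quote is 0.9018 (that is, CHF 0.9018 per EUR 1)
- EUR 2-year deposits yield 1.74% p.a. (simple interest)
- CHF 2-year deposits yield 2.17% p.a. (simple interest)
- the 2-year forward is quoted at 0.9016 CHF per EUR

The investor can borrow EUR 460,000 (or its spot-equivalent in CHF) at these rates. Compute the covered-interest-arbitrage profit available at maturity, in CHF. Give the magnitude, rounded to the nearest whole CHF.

CHF 3,663

T = 2 years.
Route A — deposit EUR, sell forward: 460,000 × 1.034800 × 0.9016 = CHF 429,168.81.
Route B — convert at spot, deposit CHF: 460,000 × 0.9018 × 1.043400 = CHF 432,831.54.
The quoted forward undervalues EUR, so borrow EUR, convert to CHF at spot, deposit the CHF at 2.17%, and buy EUR forward at 0.9016 to cover the loan.
The gap between the two covered legs is CHF 3,663.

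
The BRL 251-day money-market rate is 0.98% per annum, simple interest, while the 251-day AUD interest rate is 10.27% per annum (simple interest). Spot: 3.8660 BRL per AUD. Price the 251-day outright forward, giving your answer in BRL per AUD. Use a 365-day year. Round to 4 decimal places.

3.6353

T = 251/365 years.
BRL accumulates by 1 + 0.0098×251/365 = 1.0067392.
AUD accumulates by 1 + 0.1027×251/365 = 1.0706238.
CIP: F = S · (grow BRL)/(grow AUD) = 3.866 × 1.0067392/1.0706238 = 3.635314 BRL per AUD.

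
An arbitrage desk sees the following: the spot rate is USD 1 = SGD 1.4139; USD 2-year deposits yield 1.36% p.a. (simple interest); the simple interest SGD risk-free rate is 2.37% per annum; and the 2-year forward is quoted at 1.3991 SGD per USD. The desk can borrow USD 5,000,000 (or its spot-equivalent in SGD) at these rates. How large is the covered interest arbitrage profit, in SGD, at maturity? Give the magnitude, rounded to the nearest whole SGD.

T = 2 years.
Invest the USD and cover forward: 5,000,000 × 1.027200 × 1.3991 = SGD 7,185,777.60.
Convert at spot and invest in SGD: 5,000,000 × 1.4139 × 1.047400 = SGD 7,404,594.30.
The quoted forward undervalues USD, so borrow USD, convert to SGD at spot, deposit the SGD at 2.37%, and buy USD forward at 1.3991 to cover the loan.
Arbitrage profit = |7,185,777.60 − 7,404,594.30| = SGD 218,817.

SGD 218,817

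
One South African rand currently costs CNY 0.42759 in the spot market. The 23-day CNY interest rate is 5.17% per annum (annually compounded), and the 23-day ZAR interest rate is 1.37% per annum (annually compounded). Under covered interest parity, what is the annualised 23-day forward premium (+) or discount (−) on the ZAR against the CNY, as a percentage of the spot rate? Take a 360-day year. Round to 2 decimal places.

T = 23/360 years.
F = S · g_CNY/g_ZAR = 0.42759 × 1.0032257/1.0008697 = 0.42859653.
(F − S)/S ÷ T = (0.42859653 − 0.42759)/0.42759/(23/360) = 0.036845 → 3.68%.

+3.68%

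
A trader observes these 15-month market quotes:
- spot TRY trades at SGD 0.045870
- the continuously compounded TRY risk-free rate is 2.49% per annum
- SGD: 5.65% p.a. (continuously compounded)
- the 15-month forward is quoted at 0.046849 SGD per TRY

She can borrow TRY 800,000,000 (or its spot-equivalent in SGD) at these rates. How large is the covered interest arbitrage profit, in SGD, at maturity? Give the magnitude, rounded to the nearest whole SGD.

T = 15/12 years.
Invest the TRY and cover forward: 800,000,000 × 1.0316144476 × 0.046849 = SGD 38,664,084.20.
Convert at spot and invest in SGD: 800,000,000 × 0.045870 × 1.0731787084 = SGD 39,381,365.88.
The quoted forward undervalues TRY, so borrow TRY, convert to SGD at spot, deposit the SGD at 5.65%, and buy TRY forward at 0.046849 to cover the loan.
The gap between the two covered legs is SGD 717,282.

SGD 717,282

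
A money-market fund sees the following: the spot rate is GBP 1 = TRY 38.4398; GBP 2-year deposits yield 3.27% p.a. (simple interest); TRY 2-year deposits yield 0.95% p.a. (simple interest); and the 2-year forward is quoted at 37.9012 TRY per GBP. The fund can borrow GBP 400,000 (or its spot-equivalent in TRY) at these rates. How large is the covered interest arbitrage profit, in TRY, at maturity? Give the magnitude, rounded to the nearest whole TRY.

TRY 483,913

T = 2 years.
Keep in GBP, deliver into the forward: 400,000·1.065400·37.9012 = TRY 16,151,975.39.
Swap to TRY now, deposit: 400,000·38.4398·1.019000 = TRY 15,668,062.48.
The quoted forward overvalues GBP, so borrow TRY, buy GBP at spot, deposit the GBP at 3.27%, and sell the proceeds forward at 37.9012.
Arbitrage profit = |16,151,975.39 − 15,668,062.48| = TRY 483,913.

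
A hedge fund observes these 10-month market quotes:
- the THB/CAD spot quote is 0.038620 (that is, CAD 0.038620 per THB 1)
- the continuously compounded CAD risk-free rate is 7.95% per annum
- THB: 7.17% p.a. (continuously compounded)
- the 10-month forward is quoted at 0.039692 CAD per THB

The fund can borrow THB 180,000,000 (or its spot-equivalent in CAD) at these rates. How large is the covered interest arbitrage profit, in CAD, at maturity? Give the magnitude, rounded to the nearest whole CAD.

T = 10/12 years.
Route A — deposit THB, sell forward: 180,000,000 × 1.061571121 × 0.039692 = CAD 7,584,458.57.
Route B — convert at spot, deposit CAD: 180,000,000 × 0.038620 × 1.068493807 = CAD 7,427,741.55.
The quoted forward overvalues THB, so borrow CAD, buy THB at spot, deposit the THB at 7.17%, and sell the proceeds forward at 0.039692.
Arbitrage profit = |7,584,458.57 − 7,427,741.55| = CAD 156,717.

CAD 156,717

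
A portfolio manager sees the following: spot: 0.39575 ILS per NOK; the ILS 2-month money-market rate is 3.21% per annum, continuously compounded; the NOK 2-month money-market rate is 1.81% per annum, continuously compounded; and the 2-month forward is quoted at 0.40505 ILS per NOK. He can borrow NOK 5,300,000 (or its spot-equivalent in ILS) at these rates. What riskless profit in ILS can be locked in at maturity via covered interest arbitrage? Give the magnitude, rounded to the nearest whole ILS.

ILS 44,524

T = 2/12 years.
Route A — deposit NOK, sell forward: 5,300,000 × 1.003021221 × 0.40505 = ILS 2,153,250.85.
Route B — convert at spot, deposit ILS: 5,300,000 × 0.39575 × 1.005364337 = ILS 2,108,726.56.
The quoted forward overvalues NOK, so borrow ILS, buy NOK at spot, deposit the NOK at 1.81%, and sell the proceeds forward at 0.40505.
The gap between the two covered legs is ILS 44,524.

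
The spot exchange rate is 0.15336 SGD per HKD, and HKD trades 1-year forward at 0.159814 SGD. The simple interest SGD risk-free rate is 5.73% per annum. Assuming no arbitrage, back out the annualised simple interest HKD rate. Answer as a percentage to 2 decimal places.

T = 1 year.
By CIP, F/S equals the SGD-to-HKD growth ratio: 0.159814/0.15336 = 1.0420840.
The SGD side grows by 1 + 0.0573×1 = 1.057300.
So the HKD growth factor = 1.0146015.
(1.0146015 − 1)/T = 0.014601, i.e. 1.46%.

1.46%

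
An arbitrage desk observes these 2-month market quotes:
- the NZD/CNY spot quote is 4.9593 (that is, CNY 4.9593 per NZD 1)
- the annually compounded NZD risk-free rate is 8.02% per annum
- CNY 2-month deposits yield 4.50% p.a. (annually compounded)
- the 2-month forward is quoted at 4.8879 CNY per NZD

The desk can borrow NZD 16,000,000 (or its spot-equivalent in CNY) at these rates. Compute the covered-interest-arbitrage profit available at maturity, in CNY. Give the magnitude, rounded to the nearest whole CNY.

CNY 714,608

T = 2/12 years.
Route A — deposit NZD, sell forward: 16,000,000 × 1.0129407172 × 4.8879 = CNY 79,218,446.91.
Route B — convert at spot, deposit CNY: 16,000,000 × 4.9593 × 1.007363123 = CNY 79,933,054.97.
The quoted forward undervalues NZD, so borrow NZD, convert to CNY at spot, deposit the CNY at 4.50%, and buy NZD forward at 4.8879 to cover the loan.
Arbitrage profit = |79,218,446.91 − 79,933,054.97| = CNY 714,608.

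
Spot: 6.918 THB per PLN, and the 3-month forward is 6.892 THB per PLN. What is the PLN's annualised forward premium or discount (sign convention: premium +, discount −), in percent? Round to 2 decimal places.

-1.50%

T = 3/12 years.
Period premium: (6.892 − 6.918)/6.918 = -0.0037583.
Per annum: -0.0037583 / (3/12) = -0.015033 = -1.50%.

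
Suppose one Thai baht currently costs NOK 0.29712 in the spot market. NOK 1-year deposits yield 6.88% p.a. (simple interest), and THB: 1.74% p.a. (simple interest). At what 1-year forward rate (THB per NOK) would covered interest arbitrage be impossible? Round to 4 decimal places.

3.2038

T = 1 year.
Growth of 1 NOK over T: 1 + 0.0688×1 = 1.068800.
THB accumulates by 1 + 0.0174×1 = 1.017400.
Forward (NOK per THB) = 0.29712 × 1.068800 / 1.017400 = 0.3121308.
Invert for THB per NOK: 1 / 0.3121308 = 3.2038.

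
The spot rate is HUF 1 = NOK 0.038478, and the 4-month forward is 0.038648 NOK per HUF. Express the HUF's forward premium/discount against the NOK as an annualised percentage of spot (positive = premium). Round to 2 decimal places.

+1.33%

T = 4/12 years.
HUF trades forward at +0.44181% vs spot over the period.
Per annum: 0.0044181 / (4/12) = 0.013254 = 1.33%.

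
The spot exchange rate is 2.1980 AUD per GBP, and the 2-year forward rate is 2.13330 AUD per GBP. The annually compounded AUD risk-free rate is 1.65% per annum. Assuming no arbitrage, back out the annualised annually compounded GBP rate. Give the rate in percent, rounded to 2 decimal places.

3.18%

T = 2 years.
F/S = 2.1333/2.198 = 0.9705641 = (growth of AUD) / (growth of GBP).
The AUD side grows by (1 + 0.0165)^2 = 1.0332723.
So the GBP growth factor = 1.0646101.
Annualise: 1.0646101^(1/2) − 1 = 0.031799 = 3.18%.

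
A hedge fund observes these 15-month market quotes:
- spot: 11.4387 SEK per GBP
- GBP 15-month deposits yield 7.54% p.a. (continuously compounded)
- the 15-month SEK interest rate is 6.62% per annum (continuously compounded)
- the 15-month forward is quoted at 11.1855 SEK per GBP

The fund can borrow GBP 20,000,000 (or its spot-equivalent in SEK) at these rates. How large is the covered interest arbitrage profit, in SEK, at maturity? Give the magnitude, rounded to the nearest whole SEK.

T = 15/12 years.
Invest the GBP and cover forward: 20,000,000 × 1.09883442019 × 11.1855 = SEK 245,820,248.14.
Convert at spot and invest in SEK: 20,000,000 × 11.4387 × 1.08627020705 = SEK 248,510,380.35.
The quoted forward undervalues GBP, so borrow GBP, convert to SEK at spot, deposit the SEK at 6.62%, and buy GBP forward at 11.1855 to cover the loan.
The gap between the two covered legs is SEK 2,690,132.

SEK 2,690,132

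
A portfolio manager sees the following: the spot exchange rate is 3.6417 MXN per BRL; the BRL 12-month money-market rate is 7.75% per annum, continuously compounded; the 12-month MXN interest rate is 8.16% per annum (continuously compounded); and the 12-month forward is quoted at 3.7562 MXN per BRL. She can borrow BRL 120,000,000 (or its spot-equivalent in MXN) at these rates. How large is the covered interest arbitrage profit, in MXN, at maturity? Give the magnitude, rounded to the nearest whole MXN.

T = 1 year.
Keep in BRL, deliver into the forward: 120,000,000·1.08058223246·3.7562 = MXN 487,065,957.79.
Swap to MXN now, deposit: 120,000,000·3.6417·1.08502171433 = MXN 474,158,829.25.
The quoted forward overvalues BRL, so borrow MXN, buy BRL at spot, deposit the BRL at 7.75%, and sell the proceeds forward at 3.7562.
Arbitrage profit = |487,065,957.79 − 474,158,829.25| = MXN 12,907,129.

MXN 12,907,129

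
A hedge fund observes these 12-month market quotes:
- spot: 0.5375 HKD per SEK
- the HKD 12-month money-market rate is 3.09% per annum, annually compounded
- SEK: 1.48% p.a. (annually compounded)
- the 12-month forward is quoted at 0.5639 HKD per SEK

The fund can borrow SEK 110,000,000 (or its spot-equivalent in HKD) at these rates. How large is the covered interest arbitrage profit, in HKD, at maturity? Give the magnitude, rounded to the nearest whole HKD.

T = 1 year.
Invest the SEK and cover forward: 110,000,000 × 1.014800 × 0.5639 = HKD 62,947,029.20.
Convert at spot and invest in HKD: 110,000,000 × 0.5375 × 1.030900 = HKD 60,951,962.50.
The quoted forward overvalues SEK, so borrow HKD, buy SEK at spot, deposit the SEK at 1.48%, and sell the proceeds forward at 0.5639.
Arbitrage profit = |62,947,029.20 − 60,951,962.50| = HKD 1,995,067.

HKD 1,995,067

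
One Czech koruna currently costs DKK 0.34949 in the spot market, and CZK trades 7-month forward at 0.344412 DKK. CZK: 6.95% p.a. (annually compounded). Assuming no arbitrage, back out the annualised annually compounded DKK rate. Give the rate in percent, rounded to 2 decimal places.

4.30%

T = 7/12 years.
CIP gives F = S · g_DKK/g_CZK, so g_DKK/g_CZK = 0.344412/0.34949 = 0.9854703.
CZK growth factor: (1 + 0.0695)^(7/12) = 1.0399732.
Hence g_DKK = 1.0248627.
r = 1.0248627^(12/7) − 1 = 0.042999 → 4.30%.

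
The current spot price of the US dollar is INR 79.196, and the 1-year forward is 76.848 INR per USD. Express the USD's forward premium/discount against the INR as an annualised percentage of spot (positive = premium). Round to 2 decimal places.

T = 1 year.
USD trades forward at -2.96480% vs spot over the period.
Per annum: -0.0296480 / 1 = -0.029648 = -2.96%.

-2.96%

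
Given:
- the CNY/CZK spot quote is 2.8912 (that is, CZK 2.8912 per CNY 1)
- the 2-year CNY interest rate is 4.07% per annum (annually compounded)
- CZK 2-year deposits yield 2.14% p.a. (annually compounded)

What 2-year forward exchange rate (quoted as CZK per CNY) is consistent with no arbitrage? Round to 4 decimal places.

2.7850

T = 2 years.
Growth of 1 CZK over T: (1 + 0.0214)^2 = 1.043258.
Growth of 1 CNY over T: (1 + 0.0407)^2 = 1.0830565.
So F = 2.8912 × 1.043258 / 1.0830565 = 2.784959 (CZK/CNY).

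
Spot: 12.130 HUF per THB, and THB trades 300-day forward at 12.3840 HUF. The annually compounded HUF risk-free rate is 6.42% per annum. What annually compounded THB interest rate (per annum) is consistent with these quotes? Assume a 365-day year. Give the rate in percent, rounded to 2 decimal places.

T = 300/365 years.
By CIP, F/S equals the HUF-to-THB growth ratio: 12.384/12.13 = 1.0209398.
HUF growth factor: (1 + 0.0642)^(300/365) = 1.0524728.
So the THB growth factor = 1.0308862.
r = 1.0308862^(365/300) − 1 = 0.037703 → 3.77%.

3.77%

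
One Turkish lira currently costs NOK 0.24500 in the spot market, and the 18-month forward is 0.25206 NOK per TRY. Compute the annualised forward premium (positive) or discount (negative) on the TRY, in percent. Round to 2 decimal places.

T = 18/12 years.
(F − S)/S = (0.25206 − 0.245)/0.245 = 0.0288163.
×(1/T) gives 1.92% p.a.

+1.92%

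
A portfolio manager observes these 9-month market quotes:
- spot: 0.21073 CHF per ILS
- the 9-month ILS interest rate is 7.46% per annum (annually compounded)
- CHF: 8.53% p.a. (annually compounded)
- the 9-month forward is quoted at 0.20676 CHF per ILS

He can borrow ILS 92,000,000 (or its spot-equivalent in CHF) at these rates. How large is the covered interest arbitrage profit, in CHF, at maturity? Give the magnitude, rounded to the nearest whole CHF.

T = 9/12 years.
Route A — deposit ILS, sell forward: 92,000,000 × 1.0554438343 × 0.20676 = CHF 20,076,568.18.
Route B — convert at spot, deposit CHF: 92,000,000 × 0.21073 × 1.0633160083 = CHF 20,614,677.58.
The quoted forward undervalues ILS, so borrow ILS, convert to CHF at spot, deposit the CHF at 8.53%, and buy ILS forward at 0.20676 to cover the loan.
Profit = 20,614,677.58 − 20,076,568.18 = CHF 538,109.

CHF 538,109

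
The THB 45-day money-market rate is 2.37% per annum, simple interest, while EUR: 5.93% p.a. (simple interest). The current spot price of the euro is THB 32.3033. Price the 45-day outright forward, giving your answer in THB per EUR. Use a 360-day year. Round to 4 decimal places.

T = 45/360 years.
THB growth factor: 1 + 0.0237×45/360 = 1.0029625.
EUR growth factor: 1 + 0.0593×45/360 = 1.0074125.
Forward (THB per EUR) = 32.3033 × 1.0029625 / 1.0074125 = 32.160608.

32.1606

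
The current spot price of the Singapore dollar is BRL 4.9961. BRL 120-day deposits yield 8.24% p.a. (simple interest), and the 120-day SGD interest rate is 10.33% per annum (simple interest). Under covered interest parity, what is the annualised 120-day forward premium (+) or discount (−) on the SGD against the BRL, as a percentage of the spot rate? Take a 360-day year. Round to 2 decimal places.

-2.02%

T = 120/360 years.
F = S · g_BRL/g_SGD = 4.9961 × 1.0274667/1.0344333 = 4.9624528.
(F − S)/S ÷ T = (4.9624528 − 4.9961)/4.9961/(120/360) = -0.020204 → -2.02%.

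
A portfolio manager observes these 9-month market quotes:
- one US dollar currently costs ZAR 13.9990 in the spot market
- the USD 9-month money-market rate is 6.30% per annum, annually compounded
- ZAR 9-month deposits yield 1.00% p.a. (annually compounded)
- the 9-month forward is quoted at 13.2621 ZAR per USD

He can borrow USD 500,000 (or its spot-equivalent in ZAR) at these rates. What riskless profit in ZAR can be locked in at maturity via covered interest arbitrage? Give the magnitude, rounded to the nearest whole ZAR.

T = 9/12 years.
Keep in USD, deliver into the forward: 500,000·1.046887341·13.2621 = ZAR 6,941,962.30.
Swap to ZAR now, deposit: 500,000·13.9990·1.007490664 = ZAR 7,051,930.90.
The quoted forward undervalues USD, so borrow USD, convert to ZAR at spot, deposit the ZAR at 1.00%, and buy USD forward at 13.2621 to cover the loan.
Profit = 7,051,930.90 − 6,941,962.30 = ZAR 109,969.

ZAR 109,969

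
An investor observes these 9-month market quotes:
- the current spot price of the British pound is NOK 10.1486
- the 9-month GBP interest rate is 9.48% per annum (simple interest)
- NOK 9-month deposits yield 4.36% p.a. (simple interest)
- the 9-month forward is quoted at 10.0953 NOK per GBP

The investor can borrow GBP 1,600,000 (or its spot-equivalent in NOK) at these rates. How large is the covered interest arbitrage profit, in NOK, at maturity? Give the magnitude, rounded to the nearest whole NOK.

T = 9/12 years.
Invest the GBP and cover forward: 1,600,000 × 1.071100 × 10.0953 = NOK 17,300,921.33.
Convert at spot and invest in NOK: 1,600,000 × 10.1486 × 1.032700 = NOK 16,768,734.75.
The quoted forward overvalues GBP, so borrow NOK, buy GBP at spot, deposit the GBP at 9.48%, and sell the proceeds forward at 10.0953.
The gap between the two covered legs is NOK 532,187.

NOK 532,187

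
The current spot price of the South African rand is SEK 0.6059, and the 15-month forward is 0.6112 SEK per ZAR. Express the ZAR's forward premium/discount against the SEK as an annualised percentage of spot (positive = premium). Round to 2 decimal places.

T = 15/12 years.
ZAR trades forward at +0.87473% vs spot over the period.
Annualise by dividing by T: 0.0087473 / (15/12) = 0.006998 → 0.70%.

+0.70%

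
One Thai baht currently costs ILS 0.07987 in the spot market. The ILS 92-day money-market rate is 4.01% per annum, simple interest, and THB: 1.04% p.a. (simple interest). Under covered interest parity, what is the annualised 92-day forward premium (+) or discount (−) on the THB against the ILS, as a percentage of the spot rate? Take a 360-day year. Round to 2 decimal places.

+2.96%

T = 92/360 years.
CIP forward (ILS per THB) = 0.07987 × 1.0102478/1.0026578 = 0.08047461.
Annualised premium = (F − S)/S × (1/T) = (0.08047461 − 0.07987)/0.07987 ÷ (92/360) = 2.96%.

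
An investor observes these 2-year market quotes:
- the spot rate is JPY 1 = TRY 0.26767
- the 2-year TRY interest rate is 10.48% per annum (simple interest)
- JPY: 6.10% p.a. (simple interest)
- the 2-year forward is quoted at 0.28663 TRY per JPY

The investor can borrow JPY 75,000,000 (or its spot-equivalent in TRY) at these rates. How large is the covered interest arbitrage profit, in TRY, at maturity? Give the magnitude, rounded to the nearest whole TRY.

TRY 163,108

T = 2 years.
Invest the JPY and cover forward: 75,000,000 × 1.122000 × 0.28663 = TRY 24,119,914.50.
Convert at spot and invest in TRY: 75,000,000 × 0.26767 × 1.209600 = TRY 24,283,022.40.
The quoted forward undervalues JPY, so borrow JPY, convert to TRY at spot, deposit the TRY at 10.48%, and buy JPY forward at 0.28663 to cover the loan.
The gap between the two covered legs is TRY 163,108.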